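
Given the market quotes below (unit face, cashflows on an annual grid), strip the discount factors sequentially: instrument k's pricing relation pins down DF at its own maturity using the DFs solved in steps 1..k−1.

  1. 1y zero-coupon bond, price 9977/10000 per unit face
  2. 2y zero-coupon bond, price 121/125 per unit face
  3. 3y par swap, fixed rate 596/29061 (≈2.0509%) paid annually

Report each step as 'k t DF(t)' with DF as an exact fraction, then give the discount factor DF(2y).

step 1 [1y] zero: DF = P = 9977/10000 ≈ 0.997700
step 2 [2y] zero: DF = P = 121/125 ≈ 0.968000
step 3 [3y] swap r/1=596/29061: DF=(1 − 596/29061·(0.997700+0.968000))/(1+596/29061) = 2351/2500 ≈ 0.940400

1 1 9977/10000
2 2 121/125
3 3 2351/2500
DF(2y) = 121/125 ≈ 0.968000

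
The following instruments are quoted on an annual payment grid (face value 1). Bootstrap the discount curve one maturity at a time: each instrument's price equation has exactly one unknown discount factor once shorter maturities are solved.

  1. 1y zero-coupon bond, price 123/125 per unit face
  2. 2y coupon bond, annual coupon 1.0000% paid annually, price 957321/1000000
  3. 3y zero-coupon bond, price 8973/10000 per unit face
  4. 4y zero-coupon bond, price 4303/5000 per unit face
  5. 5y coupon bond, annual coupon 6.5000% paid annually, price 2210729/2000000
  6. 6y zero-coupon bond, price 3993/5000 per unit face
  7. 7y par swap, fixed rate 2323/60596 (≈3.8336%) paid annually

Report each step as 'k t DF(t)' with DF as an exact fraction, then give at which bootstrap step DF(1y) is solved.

step 1 [1y] zero: DF = P = 123/125 ≈ 0.984000
step 2 [2y] bond c/1=1/100: DF=(957321/1000000 − 1/100·(0.984000))/(1+1/100) = 9381/10000 ≈ 0.938100
step 3 [3y] zero: DF = P = 8973/10000 ≈ 0.897300
step 4 [4y] zero: DF = P = 4303/5000 ≈ 0.860600
step 5 [5y] bond c/1=13/200: DF=(2210729/2000000 − 13/200·(0.984000+0.938100+0.897300+0.860600))/(1+13/200) = 8133/10000 ≈ 0.813300
step 6 [6y] zero: DF = P = 3993/5000 ≈ 0.798600
step 7 [7y] swap r/1=2323/60596: DF=(1 − 2323/60596·(0.984000+0.938100+0.897300+0.860600+0.813300+0.798600))/(1+2323/60596) = 7677/10000 ≈ 0.767700

1 1 123/125
2 2 9381/10000
3 3 8973/10000
4 4 4303/5000
5 5 8133/10000
6 6 3993/5000
7 7 7677/10000
DF(1y) is solved at step 1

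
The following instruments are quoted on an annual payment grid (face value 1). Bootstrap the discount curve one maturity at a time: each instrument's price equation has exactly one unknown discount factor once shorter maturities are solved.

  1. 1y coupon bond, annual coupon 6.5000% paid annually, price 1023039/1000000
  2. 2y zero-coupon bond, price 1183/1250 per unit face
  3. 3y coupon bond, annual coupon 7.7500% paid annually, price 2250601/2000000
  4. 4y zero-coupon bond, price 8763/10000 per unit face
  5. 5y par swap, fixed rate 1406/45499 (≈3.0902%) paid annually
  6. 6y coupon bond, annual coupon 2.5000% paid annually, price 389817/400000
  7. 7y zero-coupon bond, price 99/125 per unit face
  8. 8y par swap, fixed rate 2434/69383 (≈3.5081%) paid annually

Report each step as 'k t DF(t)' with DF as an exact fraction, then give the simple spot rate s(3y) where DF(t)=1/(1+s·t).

step 1 [1y] bond c/1=13/200: DF=(1023039/1000000 − 13/200·(0))/(1+13/200) = 4803/5000 ≈ 0.960600
step 2 [2y] zero: DF = P = 1183/1250 ≈ 0.946400
step 3 [3y] bond c/1=31/400: DF=(2250601/2000000 − 31/400·(0.960600+0.946400))/(1+31/400) = 567/625 ≈ 0.907200
step 4 [4y] zero: DF = P = 8763/10000 ≈ 0.876300
step 5 [5y] swap r/1=1406/45499: DF=(1 − 1406/45499·(0.960600+0.946400+0.907200+0.876300))/(1+1406/45499) = 4297/5000 ≈ 0.859400
step 6 [6y] bond c/1=1/40: DF=(389817/400000 − 1/40·(0.960600+0.946400+0.907200+0.876300+0.859400))/(1+1/40) = 4199/5000 ≈ 0.839800
step 7 [7y] zero: DF = P = 99/125 ≈ 0.792000
step 8 [8y] swap r/1=2434/69383: DF=(1 − 2434/69383·(0.960600+0.946400+0.907200+0.876300+0.859400+0.839800+0.792000))/(1+2434/69383) = 3783/5000 ≈ 0.756600

1 1 4803/5000
2 2 1183/1250
3 3 567/625
4 4 8763/10000
5 5 4297/5000
6 6 4199/5000
7 7 99/125
8 8 3783/5000
s(3y) = (1/(567/625) − 1)/(3) = 58/1701 ≈ 3.4098%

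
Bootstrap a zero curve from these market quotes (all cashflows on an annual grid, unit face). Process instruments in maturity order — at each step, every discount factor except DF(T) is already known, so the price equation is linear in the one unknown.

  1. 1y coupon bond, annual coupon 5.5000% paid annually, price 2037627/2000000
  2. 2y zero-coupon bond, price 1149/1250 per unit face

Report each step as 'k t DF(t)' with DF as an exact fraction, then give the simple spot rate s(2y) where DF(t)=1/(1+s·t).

step 1 [1y] bond c/1=11/200: DF=(2037627/2000000 − 11/200·(0))/(1+11/200) = 9657/10000 ≈ 0.965700
step 2 [2y] zero: DF = P = 1149/1250 ≈ 0.919200

1 1 9657/10000
2 2 1149/1250
s(2y) = (1/(1149/1250) − 1)/(2) = 101/2298 ≈ 4.3951%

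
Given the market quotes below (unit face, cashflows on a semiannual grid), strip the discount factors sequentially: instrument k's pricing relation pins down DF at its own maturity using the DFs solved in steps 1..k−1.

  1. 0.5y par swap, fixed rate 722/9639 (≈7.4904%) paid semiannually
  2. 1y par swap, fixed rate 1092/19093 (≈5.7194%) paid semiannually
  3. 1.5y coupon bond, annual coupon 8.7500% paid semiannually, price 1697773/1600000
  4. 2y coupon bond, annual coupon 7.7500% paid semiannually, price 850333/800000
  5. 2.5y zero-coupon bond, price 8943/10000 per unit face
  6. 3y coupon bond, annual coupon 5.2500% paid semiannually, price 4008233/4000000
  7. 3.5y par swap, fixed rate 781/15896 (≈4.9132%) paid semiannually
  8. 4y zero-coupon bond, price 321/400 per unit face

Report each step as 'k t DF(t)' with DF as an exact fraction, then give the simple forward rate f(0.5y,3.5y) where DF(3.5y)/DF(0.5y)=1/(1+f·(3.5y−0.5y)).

1 1/2 9639/10000
2 1 4727/5000
3 3/2 4683/5000
4 2 9171/10000
5 5/2 8943/10000
6 3 8573/10000
7 7/2 4219/5000
8 4 321/400
f(0.5y,3.5y) = ((9639/10000)/(4219/5000) − 1)/(3) = 1201/25314 ≈ 4.7444%

step 1 [0.5y] swap r/2=361/9639: DF=(1 − 361/9639·(0))/(1+361/9639) = 9639/10000 ≈ 0.963900
step 2 [1y] swap r/2=546/19093: DF=(1 − 546/19093·(0.963900))/(1+546/19093) = 4727/5000 ≈ 0.945400
step 3 [1.5y] bond c/2=7/160: DF=(1697773/1600000 − 7/160·(0.963900+0.945400))/(1+7/160) = 4683/5000 ≈ 0.936600
step 4 [2y] bond c/2=31/800: DF=(850333/800000 − 31/800·(0.963900+0.945400+0.936600))/(1+31/800) = 9171/10000 ≈ 0.917100
step 5 [2.5y] zero: DF = P = 8943/10000 ≈ 0.894300
step 6 [3y] bond c/2=21/800: DF=(4008233/4000000 − 21/800·(0.963900+0.945400+0.936600+0.917100+0.894300))/(1+21/800) = 8573/10000 ≈ 0.857300
step 7 [3.5y] swap r/2=781/31792: DF=(1 − 781/31792·(0.963900+0.945400+0.936600+0.917100+0.894300+0.857300))/(1+781/31792) = 4219/5000 ≈ 0.843800
step 8 [4y] zero: DF = P = 321/400 ≈ 0.802500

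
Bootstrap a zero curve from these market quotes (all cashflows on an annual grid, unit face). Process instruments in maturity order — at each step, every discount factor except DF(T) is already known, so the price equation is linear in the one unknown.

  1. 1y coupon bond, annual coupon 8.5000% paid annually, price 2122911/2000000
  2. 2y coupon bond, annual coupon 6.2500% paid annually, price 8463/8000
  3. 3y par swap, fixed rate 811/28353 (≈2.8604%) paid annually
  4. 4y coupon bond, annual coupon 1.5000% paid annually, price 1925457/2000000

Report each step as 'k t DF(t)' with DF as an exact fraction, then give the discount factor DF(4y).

1 1 9783/10000
2 2 9381/10000
3 3 9189/10000
4 4 4533/5000
DF(4y) = 4533/5000 ≈ 0.906600

step 1 [1y] bond c/1=17/200: DF=(2122911/2000000 − 17/200·(0))/(1+17/200) = 9783/10000 ≈ 0.978300
step 2 [2y] bond c/1=1/16: DF=(8463/8000 − 1/16·(0.978300))/(1+1/16) = 9381/10000 ≈ 0.938100
step 3 [3y] swap r/1=811/28353: DF=(1 − 811/28353·(0.978300+0.938100))/(1+811/28353) = 9189/10000 ≈ 0.918900
step 4 [4y] bond c/1=3/200: DF=(1925457/2000000 − 3/200·(0.978300+0.938100+0.918900))/(1+3/200) = 4533/5000 ≈ 0.906600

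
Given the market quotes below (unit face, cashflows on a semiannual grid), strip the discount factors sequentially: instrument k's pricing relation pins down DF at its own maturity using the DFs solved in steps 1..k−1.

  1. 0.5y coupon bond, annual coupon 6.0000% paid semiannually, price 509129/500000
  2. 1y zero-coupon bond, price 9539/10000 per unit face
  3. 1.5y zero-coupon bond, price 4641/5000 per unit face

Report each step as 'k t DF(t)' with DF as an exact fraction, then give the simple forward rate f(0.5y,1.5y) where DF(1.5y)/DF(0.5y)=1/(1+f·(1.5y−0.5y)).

1 1/2 4943/5000
2 1 9539/10000
3 3/2 4641/5000
f(0.5y,1.5y) = ((4943/5000)/(4641/5000) − 1)/(1) = 302/4641 ≈ 6.5072%

step 1 [0.5y] bond c/2=3/100: DF=(509129/500000 − 3/100·(0))/(1+3/100) = 4943/5000 ≈ 0.988600
step 2 [1y] zero: DF = P = 9539/10000 ≈ 0.953900
step 3 [1.5y] zero: DF = P = 4641/5000 ≈ 0.928200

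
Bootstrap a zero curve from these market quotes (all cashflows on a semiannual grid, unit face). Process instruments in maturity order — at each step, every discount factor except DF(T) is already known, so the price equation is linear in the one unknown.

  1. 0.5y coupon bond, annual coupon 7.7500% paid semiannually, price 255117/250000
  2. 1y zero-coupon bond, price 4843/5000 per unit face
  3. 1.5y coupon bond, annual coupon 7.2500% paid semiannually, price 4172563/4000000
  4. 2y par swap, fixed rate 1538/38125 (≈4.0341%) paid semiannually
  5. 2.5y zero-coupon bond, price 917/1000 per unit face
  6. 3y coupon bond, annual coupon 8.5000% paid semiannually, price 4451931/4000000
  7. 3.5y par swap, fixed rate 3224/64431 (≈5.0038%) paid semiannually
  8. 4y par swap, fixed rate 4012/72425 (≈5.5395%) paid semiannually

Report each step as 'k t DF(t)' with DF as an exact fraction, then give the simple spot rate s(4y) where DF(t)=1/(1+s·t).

1 1/2 614/625
2 1 4843/5000
3 3/2 1173/1250
4 2 9231/10000
5 5/2 917/1000
6 3 2187/2500
7 7/2 2097/2500
8 4 3997/5000
s(4y) = (1/(3997/5000) − 1)/(4) = 1003/15988 ≈ 6.2735%

step 1 [0.5y] bond c/2=31/800: DF=(255117/250000 − 31/800·(0))/(1+31/800) = 614/625 ≈ 0.982400
step 2 [1y] zero: DF = P = 4843/5000 ≈ 0.968600
step 3 [1.5y] bond c/2=29/800: DF=(4172563/4000000 − 29/800·(0.982400+0.968600))/(1+29/800) = 1173/1250 ≈ 0.938400
step 4 [2y] swap r/2=769/38125: DF=(1 − 769/38125·(0.982400+0.968600+0.938400))/(1+769/38125) = 9231/10000 ≈ 0.923100
step 5 [2.5y] zero: DF = P = 917/1000 ≈ 0.917000
step 6 [3y] bond c/2=17/400: DF=(4451931/4000000 − 17/400·(0.982400+0.968600+0.938400+0.923100+0.917000))/(1+17/400) = 2187/2500 ≈ 0.874800
step 7 [3.5y] swap r/2=1612/64431: DF=(1 − 1612/64431·(0.982400+0.968600+0.938400+0.923100+0.917000+0.874800))/(1+1612/64431) = 2097/2500 ≈ 0.838800
step 8 [4y] swap r/2=2006/72425: DF=(1 − 2006/72425·(0.982400+0.968600+0.938400+0.923100+0.917000+0.874800+0.838800))/(1+2006/72425) = 3997/5000 ≈ 0.799400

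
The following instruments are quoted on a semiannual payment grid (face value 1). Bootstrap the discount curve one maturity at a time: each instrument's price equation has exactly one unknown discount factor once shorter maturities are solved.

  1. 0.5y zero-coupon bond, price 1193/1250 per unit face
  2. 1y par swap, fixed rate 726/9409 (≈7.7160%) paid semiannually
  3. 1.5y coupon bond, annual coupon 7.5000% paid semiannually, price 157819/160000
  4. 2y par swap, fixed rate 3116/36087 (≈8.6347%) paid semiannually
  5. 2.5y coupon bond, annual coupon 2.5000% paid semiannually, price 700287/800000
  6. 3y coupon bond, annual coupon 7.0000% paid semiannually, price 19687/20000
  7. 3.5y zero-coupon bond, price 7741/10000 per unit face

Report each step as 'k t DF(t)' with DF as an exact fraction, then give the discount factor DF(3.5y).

step 1 [0.5y] zero: DF = P = 1193/1250 ≈ 0.954400
step 2 [1y] swap r/2=363/9409: DF=(1 − 363/9409·(0.954400))/(1+363/9409) = 4637/5000 ≈ 0.927400
step 3 [1.5y] bond c/2=3/80: DF=(157819/160000 − 3/80·(0.954400+0.927400))/(1+3/80) = 8827/10000 ≈ 0.882700
step 4 [2y] swap r/2=1558/36087: DF=(1 − 1558/36087·(0.954400+0.927400+0.882700))/(1+1558/36087) = 4221/5000 ≈ 0.844200
step 5 [2.5y] bond c/2=1/80: DF=(700287/800000 − 1/80·(0.954400+0.927400+0.882700+0.844200))/(1+1/80) = 41/50 ≈ 0.820000
step 6 [3y] bond c/2=7/200: DF=(19687/20000 − 7/200·(0.954400+0.927400+0.882700+0.844200+0.820000))/(1+7/200) = 8013/10000 ≈ 0.801300
step 7 [3.5y] zero: DF = P = 7741/10000 ≈ 0.774100

1 1/2 1193/1250
2 1 4637/5000
3 3/2 8827/10000
4 2 4221/5000
5 5/2 41/50
6 3 8013/10000
7 7/2 7741/10000
DF(3.5y) = 7741/10000 ≈ 0.774100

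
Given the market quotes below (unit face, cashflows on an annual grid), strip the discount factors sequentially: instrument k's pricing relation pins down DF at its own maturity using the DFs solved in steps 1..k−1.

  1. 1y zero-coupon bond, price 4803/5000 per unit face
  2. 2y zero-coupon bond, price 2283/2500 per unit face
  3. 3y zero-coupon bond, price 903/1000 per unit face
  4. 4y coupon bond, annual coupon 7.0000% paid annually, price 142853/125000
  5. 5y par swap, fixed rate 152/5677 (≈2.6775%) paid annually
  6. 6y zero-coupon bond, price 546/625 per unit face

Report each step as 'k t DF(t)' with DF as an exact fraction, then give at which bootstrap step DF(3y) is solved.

1 1 4803/5000
2 2 2283/2500
3 3 903/1000
4 4 554/625
5 5 549/625
6 6 546/625
DF(3y) is solved at step 3

step 1 [1y] zero: DF = P = 4803/5000 ≈ 0.960600
step 2 [2y] zero: DF = P = 2283/2500 ≈ 0.913200
step 3 [3y] zero: DF = P = 903/1000 ≈ 0.903000
step 4 [4y] bond c/1=7/100: DF=(142853/125000 − 7/100·(0.960600+0.913200+0.903000))/(1+7/100) = 554/625 ≈ 0.886400
step 5 [5y] swap r/1=152/5677: DF=(1 − 152/5677·(0.960600+0.913200+0.903000+0.886400))/(1+152/5677) = 549/625 ≈ 0.878400
step 6 [6y] zero: DF = P = 546/625 ≈ 0.873600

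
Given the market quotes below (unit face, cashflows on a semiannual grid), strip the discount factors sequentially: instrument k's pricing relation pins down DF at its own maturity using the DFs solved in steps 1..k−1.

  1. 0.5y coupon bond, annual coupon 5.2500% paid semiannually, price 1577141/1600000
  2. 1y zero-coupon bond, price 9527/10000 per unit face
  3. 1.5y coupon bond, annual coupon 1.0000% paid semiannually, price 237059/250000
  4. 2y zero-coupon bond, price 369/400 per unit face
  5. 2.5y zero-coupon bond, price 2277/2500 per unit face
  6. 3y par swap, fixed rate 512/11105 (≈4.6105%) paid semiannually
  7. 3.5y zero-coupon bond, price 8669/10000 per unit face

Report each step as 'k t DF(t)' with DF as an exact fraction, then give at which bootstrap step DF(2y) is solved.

step 1 [0.5y] bond c/2=21/800: DF=(1577141/1600000 − 21/800·(0))/(1+21/800) = 1921/2000 ≈ 0.960500
step 2 [1y] zero: DF = P = 9527/10000 ≈ 0.952700
step 3 [1.5y] bond c/2=1/200: DF=(237059/250000 − 1/200·(0.960500+0.952700))/(1+1/200) = 467/500 ≈ 0.934000
step 4 [2y] zero: DF = P = 369/400 ≈ 0.922500
step 5 [2.5y] zero: DF = P = 2277/2500 ≈ 0.910800
step 6 [3y] swap r/2=256/11105: DF=(1 − 256/11105·(0.960500+0.952700+0.934000+0.922500+0.910800))/(1+256/11105) = 109/125 ≈ 0.872000
step 7 [3.5y] zero: DF = P = 8669/10000 ≈ 0.866900

1 1/2 1921/2000
2 1 9527/10000
3 3/2 467/500
4 2 369/400
5 5/2 2277/2500
6 3 109/125
7 7/2 8669/10000
DF(2y) is solved at step 4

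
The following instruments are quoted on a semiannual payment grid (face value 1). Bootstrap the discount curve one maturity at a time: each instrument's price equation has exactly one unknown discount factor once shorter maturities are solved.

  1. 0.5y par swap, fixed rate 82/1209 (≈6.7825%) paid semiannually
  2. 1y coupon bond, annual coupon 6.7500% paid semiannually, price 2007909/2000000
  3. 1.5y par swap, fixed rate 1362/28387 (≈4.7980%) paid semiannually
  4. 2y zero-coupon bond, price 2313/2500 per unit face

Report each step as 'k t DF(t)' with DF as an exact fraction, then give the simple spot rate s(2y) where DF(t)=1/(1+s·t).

1 1/2 1209/1250
2 1 2349/2500
3 3/2 9319/10000
4 2 2313/2500
s(2y) = (1/(2313/2500) − 1)/(2) = 187/4626 ≈ 4.0424%

step 1 [0.5y] swap r/2=41/1209: DF=(1 − 41/1209·(0))/(1+41/1209) = 1209/1250 ≈ 0.967200
step 2 [1y] bond c/2=27/800: DF=(2007909/2000000 − 27/800·(0.967200))/(1+27/800) = 2349/2500 ≈ 0.939600
step 3 [1.5y] swap r/2=681/28387: DF=(1 − 681/28387·(0.967200+0.939600))/(1+681/28387) = 9319/10000 ≈ 0.931900
step 4 [2y] zero: DF = P = 2313/2500 ≈ 0.925200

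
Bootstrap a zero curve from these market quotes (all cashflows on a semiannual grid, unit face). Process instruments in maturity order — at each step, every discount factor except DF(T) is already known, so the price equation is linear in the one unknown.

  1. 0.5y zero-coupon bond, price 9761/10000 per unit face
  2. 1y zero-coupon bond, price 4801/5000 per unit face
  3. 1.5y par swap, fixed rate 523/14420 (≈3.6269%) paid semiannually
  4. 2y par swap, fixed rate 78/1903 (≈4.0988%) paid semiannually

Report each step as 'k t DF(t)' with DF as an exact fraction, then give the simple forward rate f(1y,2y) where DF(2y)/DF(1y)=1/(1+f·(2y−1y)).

step 1 [0.5y] zero: DF = P = 9761/10000 ≈ 0.976100
step 2 [1y] zero: DF = P = 4801/5000 ≈ 0.960200
step 3 [1.5y] swap r/2=523/28840: DF=(1 − 523/28840·(0.976100+0.960200))/(1+523/28840) = 9477/10000 ≈ 0.947700
step 4 [2y] swap r/2=39/1903: DF=(1 − 39/1903·(0.976100+0.960200+0.947700))/(1+39/1903) = 461/500 ≈ 0.922000

1 1/2 9761/10000
2 1 4801/5000
3 3/2 9477/10000
4 2 461/500
f(1y,2y) = ((4801/5000)/(461/500) − 1)/(1) = 191/4610 ≈ 4.1432%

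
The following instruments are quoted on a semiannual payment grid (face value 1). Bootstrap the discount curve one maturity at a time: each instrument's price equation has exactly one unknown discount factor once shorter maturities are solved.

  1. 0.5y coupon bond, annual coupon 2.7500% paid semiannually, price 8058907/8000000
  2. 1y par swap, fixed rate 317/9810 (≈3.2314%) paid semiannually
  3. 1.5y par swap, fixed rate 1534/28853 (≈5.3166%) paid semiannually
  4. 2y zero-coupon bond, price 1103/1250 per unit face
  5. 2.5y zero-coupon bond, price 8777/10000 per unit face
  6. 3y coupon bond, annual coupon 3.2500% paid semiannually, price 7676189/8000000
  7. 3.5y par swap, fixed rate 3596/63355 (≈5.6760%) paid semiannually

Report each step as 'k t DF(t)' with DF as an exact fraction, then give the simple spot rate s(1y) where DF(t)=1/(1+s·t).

step 1 [0.5y] bond c/2=11/800: DF=(8058907/8000000 − 11/800·(0))/(1+11/800) = 9937/10000 ≈ 0.993700
step 2 [1y] swap r/2=317/19620: DF=(1 − 317/19620·(0.993700))/(1+317/19620) = 9683/10000 ≈ 0.968300
step 3 [1.5y] swap r/2=767/28853: DF=(1 − 767/28853·(0.993700+0.968300))/(1+767/28853) = 9233/10000 ≈ 0.923300
step 4 [2y] zero: DF = P = 1103/1250 ≈ 0.882400
step 5 [2.5y] zero: DF = P = 8777/10000 ≈ 0.877700
step 6 [3y] bond c/2=13/800: DF=(7676189/8000000 − 13/800·(0.993700+0.968300+0.923300+0.882400+0.877700))/(1+13/800) = 8699/10000 ≈ 0.869900
step 7 [3.5y] swap r/2=1798/63355: DF=(1 − 1798/63355·(0.993700+0.968300+0.923300+0.882400+0.877700+0.869900))/(1+1798/63355) = 4101/5000 ≈ 0.820200

1 1/2 9937/10000
2 1 9683/10000
3 3/2 9233/10000
4 2 1103/1250
5 5/2 8777/10000
6 3 8699/10000
7 7/2 4101/5000
s(1y) = (1/(9683/10000) − 1)/(1) = 317/9683 ≈ 3.2738%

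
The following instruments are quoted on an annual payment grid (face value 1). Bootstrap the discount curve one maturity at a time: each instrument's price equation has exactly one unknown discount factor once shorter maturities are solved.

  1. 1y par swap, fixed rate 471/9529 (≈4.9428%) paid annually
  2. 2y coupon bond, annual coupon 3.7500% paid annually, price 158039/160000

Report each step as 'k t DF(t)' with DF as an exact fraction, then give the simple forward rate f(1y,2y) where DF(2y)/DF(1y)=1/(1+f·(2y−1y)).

1 1 9529/10000
2 2 1147/1250
f(1y,2y) = ((9529/10000)/(1147/1250) − 1)/(1) = 353/9176 ≈ 3.8470%

step 1 [1y] swap r/1=471/9529: DF=(1 − 471/9529·(0))/(1+471/9529) = 9529/10000 ≈ 0.952900
step 2 [2y] bond c/1=3/80: DF=(158039/160000 − 3/80·(0.952900))/(1+3/80) = 1147/1250 ≈ 0.917600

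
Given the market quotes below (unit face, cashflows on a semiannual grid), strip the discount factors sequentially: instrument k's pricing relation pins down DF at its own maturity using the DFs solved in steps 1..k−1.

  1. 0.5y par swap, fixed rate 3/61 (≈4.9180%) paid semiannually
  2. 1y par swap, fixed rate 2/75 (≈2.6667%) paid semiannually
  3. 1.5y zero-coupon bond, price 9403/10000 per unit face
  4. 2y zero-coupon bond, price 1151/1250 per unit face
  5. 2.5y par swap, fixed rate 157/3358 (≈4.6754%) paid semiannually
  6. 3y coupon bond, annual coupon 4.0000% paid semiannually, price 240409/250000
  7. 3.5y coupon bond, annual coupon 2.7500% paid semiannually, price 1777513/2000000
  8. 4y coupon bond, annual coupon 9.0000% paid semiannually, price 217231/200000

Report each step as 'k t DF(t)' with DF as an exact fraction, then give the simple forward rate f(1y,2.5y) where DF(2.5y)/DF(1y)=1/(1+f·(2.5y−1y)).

step 1 [0.5y] swap r/2=3/122: DF=(1 − 3/122·(0))/(1+3/122) = 122/125 ≈ 0.976000
step 2 [1y] swap r/2=1/75: DF=(1 − 1/75·(0.976000))/(1+1/75) = 487/500 ≈ 0.974000
step 3 [1.5y] zero: DF = P = 9403/10000 ≈ 0.940300
step 4 [2y] zero: DF = P = 1151/1250 ≈ 0.920800
step 5 [2.5y] swap r/2=157/6716: DF=(1 − 157/6716·(0.976000+0.974000+0.940300+0.920800))/(1+157/6716) = 8901/10000 ≈ 0.890100
step 6 [3y] bond c/2=1/50: DF=(240409/250000 − 1/50·(0.976000+0.974000+0.940300+0.920800+0.890100))/(1+1/50) = 4253/5000 ≈ 0.850600
step 7 [3.5y] bond c/2=11/800: DF=(1777513/2000000 − 11/800·(0.976000+0.974000+0.940300+0.920800+0.890100+0.850600))/(1+11/800) = 4007/5000 ≈ 0.801400
step 8 [4y] bond c/2=9/200: DF=(217231/200000 − 9/200·(0.976000+0.974000+0.940300+0.920800+0.890100+0.850600+0.801400))/(1+9/200) = 3829/5000 ≈ 0.765800

1 1/2 122/125
2 1 487/500
3 3/2 9403/10000
4 2 1151/1250
5 5/2 8901/10000
6 3 4253/5000
7 7/2 4007/5000
8 4 3829/5000
f(1y,2.5y) = ((487/500)/(8901/10000) − 1)/(3/2) = 1678/26703 ≈ 6.2839%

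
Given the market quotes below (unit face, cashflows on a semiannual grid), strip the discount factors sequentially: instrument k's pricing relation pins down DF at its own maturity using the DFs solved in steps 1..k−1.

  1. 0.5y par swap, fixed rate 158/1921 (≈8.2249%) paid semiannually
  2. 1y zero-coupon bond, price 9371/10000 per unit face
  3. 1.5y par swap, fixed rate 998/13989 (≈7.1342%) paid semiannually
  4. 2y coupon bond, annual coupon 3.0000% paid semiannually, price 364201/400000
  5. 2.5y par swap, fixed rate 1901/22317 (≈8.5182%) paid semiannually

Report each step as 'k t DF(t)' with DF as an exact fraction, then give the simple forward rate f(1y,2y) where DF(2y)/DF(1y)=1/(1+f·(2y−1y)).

1 1/2 1921/2000
2 1 9371/10000
3 3/2 4501/5000
4 2 8557/10000
5 5/2 8099/10000
f(1y,2y) = ((9371/10000)/(8557/10000) − 1)/(1) = 814/8557 ≈ 9.5127%

step 1 [0.5y] swap r/2=79/1921: DF=(1 − 79/1921·(0))/(1+79/1921) = 1921/2000 ≈ 0.960500
step 2 [1y] zero: DF = P = 9371/10000 ≈ 0.937100
step 3 [1.5y] swap r/2=499/13989: DF=(1 − 499/13989·(0.960500+0.937100))/(1+499/13989) = 4501/5000 ≈ 0.900200
step 4 [2y] bond c/2=3/200: DF=(364201/400000 − 3/200·(0.960500+0.937100+0.900200))/(1+3/200) = 8557/10000 ≈ 0.855700
step 5 [2.5y] swap r/2=1901/44634: DF=(1 − 1901/44634·(0.960500+0.937100+0.900200+0.855700))/(1+1901/44634) = 8099/10000 ≈ 0.809900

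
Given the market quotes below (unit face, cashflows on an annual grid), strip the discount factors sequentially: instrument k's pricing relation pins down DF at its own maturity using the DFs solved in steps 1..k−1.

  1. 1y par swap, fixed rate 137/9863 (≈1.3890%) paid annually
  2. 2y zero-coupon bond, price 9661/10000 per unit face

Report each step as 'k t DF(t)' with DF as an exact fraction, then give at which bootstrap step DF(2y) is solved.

step 1 [1y] swap r/1=137/9863: DF=(1 − 137/9863·(0))/(1+137/9863) = 9863/10000 ≈ 0.986300
step 2 [2y] zero: DF = P = 9661/10000 ≈ 0.966100

1 1 9863/10000
2 2 9661/10000
DF(2y) is solved at step 2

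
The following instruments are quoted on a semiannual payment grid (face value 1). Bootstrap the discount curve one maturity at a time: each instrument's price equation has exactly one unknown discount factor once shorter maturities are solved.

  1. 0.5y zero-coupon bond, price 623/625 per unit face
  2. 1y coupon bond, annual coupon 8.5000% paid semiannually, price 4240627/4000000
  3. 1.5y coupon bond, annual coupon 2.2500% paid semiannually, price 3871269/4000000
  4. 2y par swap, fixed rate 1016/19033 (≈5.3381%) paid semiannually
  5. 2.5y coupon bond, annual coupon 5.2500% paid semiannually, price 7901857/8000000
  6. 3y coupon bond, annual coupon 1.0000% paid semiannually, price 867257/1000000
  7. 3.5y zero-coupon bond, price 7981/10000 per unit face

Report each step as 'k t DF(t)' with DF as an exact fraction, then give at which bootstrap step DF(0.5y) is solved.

1 1/2 623/625
2 1 9763/10000
3 3/2 9351/10000
4 2 1123/1250
5 5/2 8651/10000
6 3 8397/10000
7 7/2 7981/10000
DF(0.5y) is solved at step 1

step 1 [0.5y] zero: DF = P = 623/625 ≈ 0.996800
step 2 [1y] bond c/2=17/400: DF=(4240627/4000000 − 17/400·(0.996800))/(1+17/400) = 9763/10000 ≈ 0.976300
step 3 [1.5y] bond c/2=9/800: DF=(3871269/4000000 − 9/800·(0.996800+0.976300))/(1+9/800) = 9351/10000 ≈ 0.935100
step 4 [2y] swap r/2=508/19033: DF=(1 − 508/19033·(0.996800+0.976300+0.935100))/(1+508/19033) = 1123/1250 ≈ 0.898400
step 5 [2.5y] bond c/2=21/800: DF=(7901857/8000000 − 21/800·(0.996800+0.976300+0.935100+0.898400))/(1+21/800) = 8651/10000 ≈ 0.865100
step 6 [3y] bond c/2=1/200: DF=(867257/1000000 − 1/200·(0.996800+0.976300+0.935100+0.898400+0.865100))/(1+1/200) = 8397/10000 ≈ 0.839700
step 7 [3.5y] zero: DF = P = 7981/10000 ≈ 0.798100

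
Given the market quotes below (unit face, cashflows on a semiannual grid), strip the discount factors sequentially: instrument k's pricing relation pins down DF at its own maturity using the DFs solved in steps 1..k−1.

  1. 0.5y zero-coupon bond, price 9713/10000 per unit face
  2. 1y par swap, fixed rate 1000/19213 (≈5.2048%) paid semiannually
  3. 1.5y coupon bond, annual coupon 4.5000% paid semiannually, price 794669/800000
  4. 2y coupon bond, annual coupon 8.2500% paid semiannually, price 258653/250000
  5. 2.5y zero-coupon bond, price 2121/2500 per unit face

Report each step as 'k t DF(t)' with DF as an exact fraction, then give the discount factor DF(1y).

1 1/2 9713/10000
2 1 19/20
3 3/2 2323/2500
4 2 8807/10000
5 5/2 2121/2500
DF(1y) = 19/20 ≈ 0.950000

step 1 [0.5y] zero: DF = P = 9713/10000 ≈ 0.971300
step 2 [1y] swap r/2=500/19213: DF=(1 − 500/19213·(0.971300))/(1+500/19213) = 19/20 ≈ 0.950000
step 3 [1.5y] bond c/2=9/400: DF=(794669/800000 − 9/400·(0.971300+0.950000))/(1+9/400) = 2323/2500 ≈ 0.929200
step 4 [2y] bond c/2=33/800: DF=(258653/250000 − 33/800·(0.971300+0.950000+0.929200))/(1+33/800) = 8807/10000 ≈ 0.880700
step 5 [2.5y] zero: DF = P = 2121/2500 ≈ 0.848400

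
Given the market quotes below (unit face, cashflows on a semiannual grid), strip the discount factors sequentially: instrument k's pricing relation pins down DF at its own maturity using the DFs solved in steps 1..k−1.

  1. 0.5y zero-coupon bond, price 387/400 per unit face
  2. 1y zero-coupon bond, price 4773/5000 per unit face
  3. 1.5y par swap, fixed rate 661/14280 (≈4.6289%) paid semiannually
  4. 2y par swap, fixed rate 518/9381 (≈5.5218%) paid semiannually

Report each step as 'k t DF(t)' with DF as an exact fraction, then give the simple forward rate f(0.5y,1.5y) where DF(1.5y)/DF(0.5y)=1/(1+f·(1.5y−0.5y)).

1 1/2 387/400
2 1 4773/5000
3 3/2 9339/10000
4 2 2241/2500
f(0.5y,1.5y) = ((387/400)/(9339/10000) − 1)/(1) = 112/3113 ≈ 3.5978%

step 1 [0.5y] zero: DF = P = 387/400 ≈ 0.967500
step 2 [1y] zero: DF = P = 4773/5000 ≈ 0.954600
step 3 [1.5y] swap r/2=661/28560: DF=(1 − 661/28560·(0.967500+0.954600))/(1+661/28560) = 9339/10000 ≈ 0.933900
step 4 [2y] swap r/2=259/9381: DF=(1 − 259/9381·(0.967500+0.954600+0.933900))/(1+259/9381) = 2241/2500 ≈ 0.896400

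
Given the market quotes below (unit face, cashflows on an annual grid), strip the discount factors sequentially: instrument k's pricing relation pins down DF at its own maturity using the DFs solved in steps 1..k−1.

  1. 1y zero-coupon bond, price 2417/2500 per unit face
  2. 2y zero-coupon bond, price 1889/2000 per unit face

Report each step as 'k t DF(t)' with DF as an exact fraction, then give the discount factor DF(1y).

step 1 [1y] zero: DF = P = 2417/2500 ≈ 0.966800
step 2 [2y] zero: DF = P = 1889/2000 ≈ 0.944500

1 1 2417/2500
2 2 1889/2000
DF(1y) = 2417/2500 ≈ 0.966800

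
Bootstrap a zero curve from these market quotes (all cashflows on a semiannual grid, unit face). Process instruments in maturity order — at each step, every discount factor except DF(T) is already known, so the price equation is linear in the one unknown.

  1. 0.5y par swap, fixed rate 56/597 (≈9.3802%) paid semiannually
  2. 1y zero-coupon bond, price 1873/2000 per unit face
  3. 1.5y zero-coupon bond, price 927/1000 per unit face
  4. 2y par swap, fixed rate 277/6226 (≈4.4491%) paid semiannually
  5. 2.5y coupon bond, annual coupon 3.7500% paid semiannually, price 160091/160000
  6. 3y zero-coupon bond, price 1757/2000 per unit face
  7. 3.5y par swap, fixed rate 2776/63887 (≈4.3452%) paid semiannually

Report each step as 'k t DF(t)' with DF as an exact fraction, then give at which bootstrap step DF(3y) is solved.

step 1 [0.5y] swap r/2=28/597: DF=(1 − 28/597·(0))/(1+28/597) = 597/625 ≈ 0.955200
step 2 [1y] zero: DF = P = 1873/2000 ≈ 0.936500
step 3 [1.5y] zero: DF = P = 927/1000 ≈ 0.927000
step 4 [2y] swap r/2=277/12452: DF=(1 − 277/12452·(0.955200+0.936500+0.927000))/(1+277/12452) = 9169/10000 ≈ 0.916900
step 5 [2.5y] bond c/2=3/160: DF=(160091/160000 − 3/160·(0.955200+0.936500+0.927000+0.916900))/(1+3/160) = 4567/5000 ≈ 0.913400
step 6 [3y] zero: DF = P = 1757/2000 ≈ 0.878500
step 7 [3.5y] swap r/2=1388/63887: DF=(1 − 1388/63887·(0.955200+0.936500+0.927000+0.916900+0.913400+0.878500))/(1+1388/63887) = 2153/2500 ≈ 0.861200

1 1/2 597/625
2 1 1873/2000
3 3/2 927/1000
4 2 9169/10000
5 5/2 4567/5000
6 3 1757/2000
7 7/2 2153/2500
DF(3y) is solved at step 6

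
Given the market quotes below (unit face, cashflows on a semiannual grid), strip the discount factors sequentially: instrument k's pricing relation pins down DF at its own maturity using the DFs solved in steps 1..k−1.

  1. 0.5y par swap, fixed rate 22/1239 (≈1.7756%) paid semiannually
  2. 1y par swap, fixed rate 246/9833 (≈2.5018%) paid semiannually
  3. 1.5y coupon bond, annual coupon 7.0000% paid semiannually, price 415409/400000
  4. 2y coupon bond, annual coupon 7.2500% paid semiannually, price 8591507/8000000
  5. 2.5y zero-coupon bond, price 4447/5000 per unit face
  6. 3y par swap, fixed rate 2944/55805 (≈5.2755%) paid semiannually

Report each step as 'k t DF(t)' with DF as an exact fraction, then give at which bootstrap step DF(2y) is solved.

1 1/2 1239/1250
2 1 4877/5000
3 3/2 9369/10000
4 2 2337/2500
5 5/2 4447/5000
6 3 533/625
DF(2y) is solved at step 4

step 1 [0.5y] swap r/2=11/1239: DF=(1 − 11/1239·(0))/(1+11/1239) = 1239/1250 ≈ 0.991200
step 2 [1y] swap r/2=123/9833: DF=(1 − 123/9833·(0.991200))/(1+123/9833) = 4877/5000 ≈ 0.975400
step 3 [1.5y] bond c/2=7/200: DF=(415409/400000 − 7/200·(0.991200+0.975400))/(1+7/200) = 9369/10000 ≈ 0.936900
step 4 [2y] bond c/2=29/800: DF=(8591507/8000000 − 29/800·(0.991200+0.975400+0.936900))/(1+29/800) = 2337/2500 ≈ 0.934800
step 5 [2.5y] zero: DF = P = 4447/5000 ≈ 0.889400
step 6 [3y] swap r/2=1472/55805: DF=(1 − 1472/55805·(0.991200+0.975400+0.936900+0.934800+0.889400))/(1+1472/55805) = 533/625 ≈ 0.852800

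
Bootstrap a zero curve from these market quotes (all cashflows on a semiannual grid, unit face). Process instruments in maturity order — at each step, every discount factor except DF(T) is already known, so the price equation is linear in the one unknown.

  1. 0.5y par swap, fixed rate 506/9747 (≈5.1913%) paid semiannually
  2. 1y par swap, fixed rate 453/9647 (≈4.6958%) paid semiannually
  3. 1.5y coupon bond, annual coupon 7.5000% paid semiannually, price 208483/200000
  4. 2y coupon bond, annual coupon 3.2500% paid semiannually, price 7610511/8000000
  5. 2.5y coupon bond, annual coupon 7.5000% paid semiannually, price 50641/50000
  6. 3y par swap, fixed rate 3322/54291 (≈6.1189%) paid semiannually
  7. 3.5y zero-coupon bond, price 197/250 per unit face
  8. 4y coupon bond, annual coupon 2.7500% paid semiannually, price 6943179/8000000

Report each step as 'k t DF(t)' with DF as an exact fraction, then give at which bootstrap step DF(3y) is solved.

step 1 [0.5y] swap r/2=253/9747: DF=(1 − 253/9747·(0))/(1+253/9747) = 9747/10000 ≈ 0.974700
step 2 [1y] swap r/2=453/19294: DF=(1 − 453/19294·(0.974700))/(1+453/19294) = 9547/10000 ≈ 0.954700
step 3 [1.5y] bond c/2=3/80: DF=(208483/200000 − 3/80·(0.974700+0.954700))/(1+3/80) = 187/200 ≈ 0.935000
step 4 [2y] bond c/2=13/800: DF=(7610511/8000000 − 13/800·(0.974700+0.954700+0.935000))/(1+13/800) = 8903/10000 ≈ 0.890300
step 5 [2.5y] bond c/2=3/80: DF=(50641/50000 − 3/80·(0.974700+0.954700+0.935000+0.890300))/(1+3/80) = 1681/2000 ≈ 0.840500
step 6 [3y] swap r/2=1661/54291: DF=(1 − 1661/54291·(0.974700+0.954700+0.935000+0.890300+0.840500))/(1+1661/54291) = 8339/10000 ≈ 0.833900
step 7 [3.5y] zero: DF = P = 197/250 ≈ 0.788000
step 8 [4y] bond c/2=11/800: DF=(6943179/8000000 − 11/800·(0.974700+0.954700+0.935000+0.890300+0.840500+0.833900+0.788000))/(1+11/800) = 3859/5000 ≈ 0.771800

1 1/2 9747/10000
2 1 9547/10000
3 3/2 187/200
4 2 8903/10000
5 5/2 1681/2000
6 3 8339/10000
7 7/2 197/250
8 4 3859/5000
DF(3y) is solved at step 6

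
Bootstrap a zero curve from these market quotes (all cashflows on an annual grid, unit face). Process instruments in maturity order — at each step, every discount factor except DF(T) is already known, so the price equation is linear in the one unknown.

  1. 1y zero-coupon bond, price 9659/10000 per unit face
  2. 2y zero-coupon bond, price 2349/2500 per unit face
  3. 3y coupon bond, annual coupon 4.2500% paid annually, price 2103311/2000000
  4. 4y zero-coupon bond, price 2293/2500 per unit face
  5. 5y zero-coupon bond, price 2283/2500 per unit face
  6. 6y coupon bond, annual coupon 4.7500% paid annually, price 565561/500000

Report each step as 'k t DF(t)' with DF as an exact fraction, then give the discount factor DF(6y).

step 1 [1y] zero: DF = P = 9659/10000 ≈ 0.965900
step 2 [2y] zero: DF = P = 2349/2500 ≈ 0.939600
step 3 [3y] bond c/1=17/400: DF=(2103311/2000000 − 17/400·(0.965900+0.939600))/(1+17/400) = 9311/10000 ≈ 0.931100
step 4 [4y] zero: DF = P = 2293/2500 ≈ 0.917200
step 5 [5y] zero: DF = P = 2283/2500 ≈ 0.913200
step 6 [6y] bond c/1=19/400: DF=(565561/500000 − 19/400·(0.965900+0.939600+0.931100+0.917200+0.913200))/(1+19/400) = 4341/5000 ≈ 0.868200

1 1 9659/10000
2 2 2349/2500
3 3 9311/10000
4 4 2293/2500
5 5 2283/2500
6 6 4341/5000
DF(6y) = 4341/5000 ≈ 0.868200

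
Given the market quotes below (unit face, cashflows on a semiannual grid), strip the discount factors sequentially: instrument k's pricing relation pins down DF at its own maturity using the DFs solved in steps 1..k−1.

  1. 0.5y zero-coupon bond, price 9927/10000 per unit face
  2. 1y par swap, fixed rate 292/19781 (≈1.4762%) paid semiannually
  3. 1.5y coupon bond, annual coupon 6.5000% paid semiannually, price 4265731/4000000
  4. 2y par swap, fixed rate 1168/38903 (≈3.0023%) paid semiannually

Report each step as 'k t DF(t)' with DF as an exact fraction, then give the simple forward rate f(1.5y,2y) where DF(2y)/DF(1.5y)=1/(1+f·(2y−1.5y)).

1 1/2 9927/10000
2 1 4927/5000
3 3/2 4853/5000
4 2 1177/1250
f(1.5y,2y) = ((4853/5000)/(1177/1250) − 1)/(1/2) = 145/2354 ≈ 6.1597%

step 1 [0.5y] zero: DF = P = 9927/10000 ≈ 0.992700
step 2 [1y] swap r/2=146/19781: DF=(1 − 146/19781·(0.992700))/(1+146/19781) = 4927/5000 ≈ 0.985400
step 3 [1.5y] bond c/2=13/400: DF=(4265731/4000000 − 13/400·(0.992700+0.985400))/(1+13/400) = 4853/5000 ≈ 0.970600
step 4 [2y] swap r/2=584/38903: DF=(1 − 584/38903·(0.992700+0.985400+0.970600))/(1+584/38903) = 1177/1250 ≈ 0.941600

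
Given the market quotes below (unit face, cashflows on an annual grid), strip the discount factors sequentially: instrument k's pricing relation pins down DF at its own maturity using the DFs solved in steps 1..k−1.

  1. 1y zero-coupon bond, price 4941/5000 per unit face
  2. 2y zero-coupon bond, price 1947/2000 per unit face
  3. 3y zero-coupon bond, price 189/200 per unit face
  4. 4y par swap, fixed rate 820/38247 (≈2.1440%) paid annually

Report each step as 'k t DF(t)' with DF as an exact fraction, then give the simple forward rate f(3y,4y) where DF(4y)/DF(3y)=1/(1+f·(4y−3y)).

1 1 4941/5000
2 2 1947/2000
3 3 189/200
4 4 459/500
f(3y,4y) = ((189/200)/(459/500) − 1)/(1) = 1/34 ≈ 2.9412%

step 1 [1y] zero: DF = P = 4941/5000 ≈ 0.988200
step 2 [2y] zero: DF = P = 1947/2000 ≈ 0.973500
step 3 [3y] zero: DF = P = 189/200 ≈ 0.945000
step 4 [4y] swap r/1=820/38247: DF=(1 − 820/38247·(0.988200+0.973500+0.945000))/(1+820/38247) = 459/500 ≈ 0.918000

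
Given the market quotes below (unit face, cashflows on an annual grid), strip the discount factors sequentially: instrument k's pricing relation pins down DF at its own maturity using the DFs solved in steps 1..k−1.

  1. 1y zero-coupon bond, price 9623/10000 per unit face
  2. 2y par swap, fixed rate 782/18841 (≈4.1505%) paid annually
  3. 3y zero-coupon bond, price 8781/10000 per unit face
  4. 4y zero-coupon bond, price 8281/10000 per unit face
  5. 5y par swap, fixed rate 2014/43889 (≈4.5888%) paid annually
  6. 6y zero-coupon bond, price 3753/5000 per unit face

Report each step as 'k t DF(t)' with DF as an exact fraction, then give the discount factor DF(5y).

1 1 9623/10000
2 2 4609/5000
3 3 8781/10000
4 4 8281/10000
5 5 3993/5000
6 6 3753/5000
DF(5y) = 3993/5000 ≈ 0.798600

step 1 [1y] zero: DF = P = 9623/10000 ≈ 0.962300
step 2 [2y] swap r/1=782/18841: DF=(1 − 782/18841·(0.962300))/(1+782/18841) = 4609/5000 ≈ 0.921800
step 3 [3y] zero: DF = P = 8781/10000 ≈ 0.878100
step 4 [4y] zero: DF = P = 8281/10000 ≈ 0.828100
step 5 [5y] swap r/1=2014/43889: DF=(1 − 2014/43889·(0.962300+0.921800+0.878100+0.828100))/(1+2014/43889) = 3993/5000 ≈ 0.798600
step 6 [6y] zero: DF = P = 3753/5000 ≈ 0.750600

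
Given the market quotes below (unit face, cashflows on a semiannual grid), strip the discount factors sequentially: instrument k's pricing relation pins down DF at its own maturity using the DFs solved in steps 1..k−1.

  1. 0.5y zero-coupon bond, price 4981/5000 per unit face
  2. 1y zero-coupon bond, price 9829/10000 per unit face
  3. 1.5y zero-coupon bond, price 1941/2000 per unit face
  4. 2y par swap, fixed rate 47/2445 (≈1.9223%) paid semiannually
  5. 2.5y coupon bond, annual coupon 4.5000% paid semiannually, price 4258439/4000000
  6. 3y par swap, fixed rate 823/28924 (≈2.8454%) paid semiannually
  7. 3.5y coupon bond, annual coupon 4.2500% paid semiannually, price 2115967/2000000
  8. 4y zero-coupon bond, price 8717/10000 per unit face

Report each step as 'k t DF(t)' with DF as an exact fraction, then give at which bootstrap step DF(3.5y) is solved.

step 1 [0.5y] zero: DF = P = 4981/5000 ≈ 0.996200
step 2 [1y] zero: DF = P = 9829/10000 ≈ 0.982900
step 3 [1.5y] zero: DF = P = 1941/2000 ≈ 0.970500
step 4 [2y] swap r/2=47/4890: DF=(1 − 47/4890·(0.996200+0.982900+0.970500))/(1+47/4890) = 1203/1250 ≈ 0.962400
step 5 [2.5y] bond c/2=9/400: DF=(4258439/4000000 − 9/400·(0.996200+0.982900+0.970500+0.962400))/(1+9/400) = 9551/10000 ≈ 0.955100
step 6 [3y] swap r/2=823/57848: DF=(1 − 823/57848·(0.996200+0.982900+0.970500+0.962400+0.955100))/(1+823/57848) = 9177/10000 ≈ 0.917700
step 7 [3.5y] bond c/2=17/800: DF=(2115967/2000000 − 17/800·(0.996200+0.982900+0.970500+0.962400+0.955100+0.917700))/(1+17/800) = 2289/2500 ≈ 0.915600
step 8 [4y] zero: DF = P = 8717/10000 ≈ 0.871700

1 1/2 4981/5000
2 1 9829/10000
3 3/2 1941/2000
4 2 1203/1250
5 5/2 9551/10000
6 3 9177/10000
7 7/2 2289/2500
8 4 8717/10000
DF(3.5y) is solved at step 7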